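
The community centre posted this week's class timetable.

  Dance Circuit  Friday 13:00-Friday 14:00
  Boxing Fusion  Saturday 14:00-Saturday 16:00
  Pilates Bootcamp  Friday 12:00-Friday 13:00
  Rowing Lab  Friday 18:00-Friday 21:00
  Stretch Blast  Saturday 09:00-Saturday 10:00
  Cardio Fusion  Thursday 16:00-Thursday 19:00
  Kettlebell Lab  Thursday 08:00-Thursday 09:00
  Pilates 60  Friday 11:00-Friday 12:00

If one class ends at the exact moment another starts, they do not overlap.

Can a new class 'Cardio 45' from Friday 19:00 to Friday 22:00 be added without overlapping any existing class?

No — it overlaps Rowing Lab

Kettlebell Lab: ends Thursday 09:00 at or before Cardio 45 starts Friday 19:00 → clear.
Cardio Fusion: ends Thursday 19:00 at or before Cardio 45 starts Friday 19:00 → clear.
Pilates 60: ends Friday 12:00 at or before Cardio 45 starts Friday 19:00 → clear.
Pilates Bootcamp: ends Friday 13:00 at or before Cardio 45 starts Friday 19:00 → clear.
Dance Circuit: ends Friday 14:00 at or before Cardio 45 starts Friday 19:00 → clear.
Rowing Lab: starts Friday 18:00 before Cardio 45 ends Friday 22:00, and ends Friday 21:00 after Cardio 45 starts Friday 19:00 → overlap.
Stretch Blast: starts Saturday 09:00 at or after Cardio 45 ends Friday 22:00 → clear.
Boxing Fusion: starts Saturday 14:00 at or after Cardio 45 ends Friday 22:00 → clear.
Cardio 45 overlaps Rowing Lab.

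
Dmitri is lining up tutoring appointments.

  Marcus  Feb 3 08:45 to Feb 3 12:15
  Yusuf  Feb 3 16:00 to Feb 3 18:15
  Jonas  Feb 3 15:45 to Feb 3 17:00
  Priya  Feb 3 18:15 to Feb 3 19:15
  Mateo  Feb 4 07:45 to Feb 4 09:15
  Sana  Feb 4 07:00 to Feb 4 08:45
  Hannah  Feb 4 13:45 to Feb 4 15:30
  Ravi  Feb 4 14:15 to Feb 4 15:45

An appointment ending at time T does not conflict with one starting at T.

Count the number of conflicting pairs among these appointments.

3

Check each pair: they overlap iff neither finishes before the other starts.
Sorted by start: Marcus, Jonas, Yusuf, Priya, Sana, Mateo, Hannah, Ravi.
Jonas starts after Marcus ends — done with Marcus.
Yusuf starts before Jonas ends → Jonas and Yusuf overlap.
Priya starts after Jonas ends — done with Jonas.
Priya starts exactly when Yusuf ends (back-to-back, no overlap) — done with Yusuf.
Sana starts after Priya ends — done with Priya.
Mateo starts before Sana ends → Sana and Mateo overlap.
Hannah starts after Sana ends — done with Sana.
Hannah starts after Mateo ends — done with Mateo.
Ravi starts before Hannah ends → Hannah and Ravi overlap.
Overlapping pairs: Hannah & Ravi, Jonas & Yusuf, Mateo & Sana — 3 in total.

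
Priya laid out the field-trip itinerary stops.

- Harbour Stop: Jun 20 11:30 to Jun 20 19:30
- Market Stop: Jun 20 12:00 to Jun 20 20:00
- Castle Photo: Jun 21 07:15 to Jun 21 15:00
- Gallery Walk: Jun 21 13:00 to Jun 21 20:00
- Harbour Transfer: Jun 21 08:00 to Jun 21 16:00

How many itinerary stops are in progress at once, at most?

Walk through starts and ends in time order (an end at T is processed before a start at T):
Jun 20 11:30 start Harbour Stop → 1
Jun 20 12:00 start Market Stop → 2
Jun 20 19:30 end Harbour Stop → 1
Jun 20 20:00 end Market Stop → 0
Jun 21 07:15 start Castle Photo → 1
Jun 21 08:00 start Harbour Transfer → 2
Jun 21 13:00 start Gallery Walk → 3
Jun 21 15:00 end Castle Photo → 2
Jun 21 16:00 end Harbour Transfer → 1
Jun 21 20:00 end Gallery Walk → 0
Peak is 3, at Jun 21 13:00 (Castle Photo, Gallery Walk, Harbour Transfer).

3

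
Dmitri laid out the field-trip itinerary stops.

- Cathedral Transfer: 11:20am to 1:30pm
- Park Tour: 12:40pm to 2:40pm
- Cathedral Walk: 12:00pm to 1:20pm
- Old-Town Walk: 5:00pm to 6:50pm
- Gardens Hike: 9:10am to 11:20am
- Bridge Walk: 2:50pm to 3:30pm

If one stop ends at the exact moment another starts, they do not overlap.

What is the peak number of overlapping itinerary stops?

3

Sort all start/end points and keep a running count:
9:10am start Gardens Hike → 1
11:20am end Gardens Hike → 0
11:20am start Cathedral Transfer → 1
12:00pm start Cathedral Walk → 2
12:40pm start Park Tour → 3
1:20pm end Cathedral Walk → 2
1:30pm end Cathedral Transfer → 1
2:40pm end Park Tour → 0
2:50pm start Bridge Walk → 1
3:30pm end Bridge Walk → 0
5:00pm start Old-Town Walk → 1
6:50pm end Old-Town Walk → 0
Peak is 3, at 12:40pm (Cathedral Transfer, Cathedral Walk, Park Tour).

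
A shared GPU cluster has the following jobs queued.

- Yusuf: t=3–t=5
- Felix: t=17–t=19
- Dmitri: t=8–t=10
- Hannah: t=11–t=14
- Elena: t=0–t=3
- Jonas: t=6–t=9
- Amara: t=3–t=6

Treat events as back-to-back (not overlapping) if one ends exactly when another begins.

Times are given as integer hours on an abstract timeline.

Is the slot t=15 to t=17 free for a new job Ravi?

Elena: ends t=3 at or before Ravi starts t=15 → clear.
Amara: ends t=6 at or before Ravi starts t=15 → clear.
Yusuf: ends t=5 at or before Ravi starts t=15 → clear.
Jonas: ends t=9 at or before Ravi starts t=15 → clear.
Dmitri: ends t=10 at or before Ravi starts t=15 → clear.
Hannah: ends t=14 at or before Ravi starts t=15 → clear.
Felix: starts t=17 at or after Ravi ends t=17 → clear.

Yes — the slot is free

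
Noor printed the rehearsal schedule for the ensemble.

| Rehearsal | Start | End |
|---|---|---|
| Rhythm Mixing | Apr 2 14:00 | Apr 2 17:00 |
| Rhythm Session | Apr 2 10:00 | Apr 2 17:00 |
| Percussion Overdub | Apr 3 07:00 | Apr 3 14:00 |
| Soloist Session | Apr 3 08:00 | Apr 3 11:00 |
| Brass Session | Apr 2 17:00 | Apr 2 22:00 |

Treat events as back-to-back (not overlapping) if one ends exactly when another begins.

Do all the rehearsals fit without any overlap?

Sorted by start: Rhythm Session, Rhythm Mixing, Brass Session, Percussion Overdub, Soloist Session.
Rhythm Mixing starts before Rhythm Session ends → Rhythm Session and Rhythm Mixing overlap.
That's a conflict, so the schedule is not conflict-free.

No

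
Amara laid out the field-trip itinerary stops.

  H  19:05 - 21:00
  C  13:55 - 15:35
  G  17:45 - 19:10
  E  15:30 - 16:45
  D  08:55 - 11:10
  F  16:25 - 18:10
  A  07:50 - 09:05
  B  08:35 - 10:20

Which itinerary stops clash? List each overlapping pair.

Two intervals overlap when each starts before the other ends.
Sorted by start: A, B, D, C, E, F, G, H.
B starts before A ends → A and B overlap.
D starts before A ends → A and D overlap.
C starts after A ends — done with A.
D starts before B ends → B and D overlap.
C starts after B ends — done with B.
C starts after D ends — done with D.
E starts before C ends → C and E overlap.
F starts after C ends — done with C.
F starts before E ends → E and F overlap.
G starts after E ends — done with E.
G starts before F ends → F and G overlap.
H starts after F ends.
H starts before G ends → G and H overlap.

A & B, A & D, B & D, C & E, E & F, F & G, G & H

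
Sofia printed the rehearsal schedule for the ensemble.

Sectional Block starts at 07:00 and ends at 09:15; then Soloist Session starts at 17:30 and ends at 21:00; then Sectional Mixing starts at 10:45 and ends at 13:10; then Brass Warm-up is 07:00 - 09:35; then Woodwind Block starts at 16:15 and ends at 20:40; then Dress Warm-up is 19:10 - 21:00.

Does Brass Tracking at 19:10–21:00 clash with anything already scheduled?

Brass Warm-up: ends 09:35 at or before Brass Tracking starts 19:10 → clear.
Sectional Block: ends 09:15 at or before Brass Tracking starts 19:10 → clear.
Sectional Mixing: ends 13:10 at or before Brass Tracking starts 19:10 → clear.
Woodwind Block: starts 16:15 before Brass Tracking ends 21:00, and ends 20:40 after Brass Tracking starts 19:10 → overlap.
Soloist Session: starts 17:30 before Brass Tracking ends 21:00, and ends 21:00 after Brass Tracking starts 19:10 → overlap.
Dress Warm-up: starts 19:10 before Brass Tracking ends 21:00, and ends 21:00 after Brass Tracking starts 19:10 → overlap.
Brass Tracking overlaps Woodwind Block, Soloist Session, Dress Warm-up.

Yes — it overlaps Dress Warm-up, Soloist Session, Woodwind Block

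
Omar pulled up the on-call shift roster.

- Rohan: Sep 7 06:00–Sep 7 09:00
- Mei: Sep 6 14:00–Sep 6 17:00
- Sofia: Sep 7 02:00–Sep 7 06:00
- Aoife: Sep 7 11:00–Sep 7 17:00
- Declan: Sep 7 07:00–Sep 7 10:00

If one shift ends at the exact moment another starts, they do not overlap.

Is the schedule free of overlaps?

No

Check each pair: they overlap iff neither finishes before the other starts.
Sorted by start: Mei, Sofia, Rohan, Declan, Aoife.
Sofia starts after Mei ends, so nothing later overlaps Mei either.
Rohan starts exactly when Sofia ends (back-to-back, no overlap), so nothing later overlaps Sofia either.
Declan starts before Rohan ends → Rohan and Declan overlap.
That's a conflict, so the schedule is not conflict-free.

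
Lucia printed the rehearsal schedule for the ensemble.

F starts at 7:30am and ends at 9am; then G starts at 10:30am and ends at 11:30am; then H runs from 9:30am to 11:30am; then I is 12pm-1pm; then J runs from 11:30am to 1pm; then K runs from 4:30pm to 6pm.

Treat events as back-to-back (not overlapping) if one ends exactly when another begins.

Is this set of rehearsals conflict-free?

Sorted by start: F, H, G, J, I, K.
H starts after F ends; F is clear from here.
G starts before H ends → H and G overlap.
That's a conflict, so the schedule is not conflict-free.

No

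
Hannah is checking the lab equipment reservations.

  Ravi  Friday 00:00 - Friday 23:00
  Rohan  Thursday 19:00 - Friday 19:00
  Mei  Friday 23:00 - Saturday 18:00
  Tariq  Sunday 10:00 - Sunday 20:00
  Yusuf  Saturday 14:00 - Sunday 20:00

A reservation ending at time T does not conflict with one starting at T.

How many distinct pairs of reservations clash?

Sorted by start: Rohan, Ravi, Mei, Yusuf, Tariq.
Ravi starts before Rohan ends → Rohan and Ravi overlap.
Mei starts after Rohan ends, so Rohan has no further overlaps.
Mei starts exactly when Ravi ends (back-to-back, no overlap), so Ravi has no further overlaps.
Yusuf starts before Mei ends → Mei and Yusuf overlap.
Tariq starts after Mei ends.
Tariq starts before Yusuf ends → Yusuf and Tariq overlap.
Overlapping pairs: Mei & Yusuf, Ravi & Rohan, Tariq & Yusuf — 3 in total.

3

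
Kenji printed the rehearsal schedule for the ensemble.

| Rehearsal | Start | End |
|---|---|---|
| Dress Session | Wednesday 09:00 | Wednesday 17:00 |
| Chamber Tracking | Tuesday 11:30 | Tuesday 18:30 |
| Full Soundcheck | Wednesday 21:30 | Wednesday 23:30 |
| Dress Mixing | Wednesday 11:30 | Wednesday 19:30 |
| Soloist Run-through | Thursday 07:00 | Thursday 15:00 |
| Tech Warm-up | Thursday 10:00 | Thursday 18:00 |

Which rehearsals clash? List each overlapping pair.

Sorted by start: Chamber Tracking, Dress Session, Dress Mixing, Full Soundcheck, Soloist Run-through, Tech Warm-up.
Dress Session starts after Chamber Tracking ends, so nothing later overlaps Chamber Tracking either.
Dress Mixing starts before Dress Session ends → Dress Session and Dress Mixing overlap.
Full Soundcheck starts after Dress Session ends, so nothing later overlaps Dress Session either.
Full Soundcheck starts after Dress Mixing ends, so nothing later overlaps Dress Mixing either.
Soloist Run-through starts after Full Soundcheck ends, so nothing later overlaps Full Soundcheck either.
Tech Warm-up starts before Soloist Run-through ends → Soloist Run-through and Tech Warm-up overlap.

Dress Mixing & Dress Session, Soloist Run-through & Tech Warm-up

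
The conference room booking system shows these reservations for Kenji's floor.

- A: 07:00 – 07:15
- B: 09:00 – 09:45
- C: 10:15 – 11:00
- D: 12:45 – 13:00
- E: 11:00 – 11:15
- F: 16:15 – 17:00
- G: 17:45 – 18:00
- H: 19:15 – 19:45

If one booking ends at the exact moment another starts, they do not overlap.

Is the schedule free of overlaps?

Yes

Sorted by start: A, B, C, E, D, F, G, H.
B starts after A ends; A is clear from here.
C starts after B ends; B is clear from here.
E starts exactly when C ends (back-to-back, no overlap); C is clear from here.
D starts after E ends; E is clear from here.
F starts after D ends; D is clear from here.
G starts after F ends; F is clear from here.
H starts after G ends.
Every pair is clear; the schedule has no overlaps.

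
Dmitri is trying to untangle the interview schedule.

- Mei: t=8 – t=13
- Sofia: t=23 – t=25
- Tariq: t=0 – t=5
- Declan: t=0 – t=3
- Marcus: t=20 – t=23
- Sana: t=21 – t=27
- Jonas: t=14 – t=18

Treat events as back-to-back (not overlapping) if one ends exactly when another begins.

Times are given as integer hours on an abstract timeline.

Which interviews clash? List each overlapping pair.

Sorted by start: Tariq, Declan, Mei, Jonas, Marcus, Sana, Sofia.
Declan starts before Tariq ends → Tariq and Declan overlap.
Mei starts after Tariq ends — done with Tariq.
Mei starts after Declan ends — done with Declan.
Jonas starts after Mei ends — done with Mei.
Marcus starts after Jonas ends — done with Jonas.
Sana starts before Marcus ends → Marcus and Sana overlap.
Sofia starts exactly when Marcus ends (back-to-back, no overlap).
Sofia starts before Sana ends → Sana and Sofia overlap.

Declan & Tariq, Marcus & Sana, Sana & Sofia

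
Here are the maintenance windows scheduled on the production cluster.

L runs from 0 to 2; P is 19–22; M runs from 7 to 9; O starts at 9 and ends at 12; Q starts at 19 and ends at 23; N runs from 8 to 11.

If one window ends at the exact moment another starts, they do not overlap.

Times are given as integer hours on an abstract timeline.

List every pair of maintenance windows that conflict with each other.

Sorted by start: L, M, N, O, P, Q.
M starts after L ends, so nothing later overlaps L either.
N starts before M ends → M and N overlap.
O starts exactly when M ends (back-to-back, no overlap), so nothing later overlaps M either.
O starts before N ends → N and O overlap.
P starts after N ends, so nothing later overlaps N either.
P starts after O ends, so nothing later overlaps O either.
Q starts before P ends → P and Q overlap.

M & N, N & O, P & Q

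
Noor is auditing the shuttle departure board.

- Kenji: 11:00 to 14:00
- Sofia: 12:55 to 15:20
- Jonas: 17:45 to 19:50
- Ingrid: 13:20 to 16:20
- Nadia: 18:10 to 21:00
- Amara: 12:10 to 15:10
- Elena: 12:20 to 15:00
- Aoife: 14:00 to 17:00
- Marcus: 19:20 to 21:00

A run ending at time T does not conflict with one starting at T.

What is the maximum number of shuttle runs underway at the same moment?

5

Sweep the timeline, counting +1 at each start and −1 at each end (ends before starts at a tie):
11:00 start Kenji → 1
12:10 start Amara → 2
12:20 start Elena → 3
12:55 start Sofia → 4
13:20 start Ingrid → 5
14:00 end Kenji → 4
14:00 start Aoife → 5
15:00 end Elena → 4
15:10 end Amara → 3
15:20 end Sofia → 2
16:20 end Ingrid → 1
17:00 end Aoife → 0
17:45 start Jonas → 1
18:10 start Nadia → 2
19:20 start Marcus → 3
19:50 end Jonas → 2
21:00 end Marcus → 1
21:00 end Nadia → 0
Peak is 5, at 13:20 (Amara, Elena, Ingrid, Kenji, Sofia).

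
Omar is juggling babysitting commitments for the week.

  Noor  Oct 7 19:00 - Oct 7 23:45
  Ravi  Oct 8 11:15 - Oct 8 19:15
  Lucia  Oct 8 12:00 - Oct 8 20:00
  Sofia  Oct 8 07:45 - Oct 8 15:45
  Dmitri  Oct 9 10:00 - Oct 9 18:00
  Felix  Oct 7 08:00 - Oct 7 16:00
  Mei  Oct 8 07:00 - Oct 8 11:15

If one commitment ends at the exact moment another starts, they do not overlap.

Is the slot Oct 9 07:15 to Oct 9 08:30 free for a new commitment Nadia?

Felix: ends Oct 7 16:00 at or before Nadia starts Oct 9 07:15 → clear.
Noor: ends Oct 7 23:45 at or before Nadia starts Oct 9 07:15 → clear.
Mei: ends Oct 8 11:15 at or before Nadia starts Oct 9 07:15 → clear.
Sofia: ends Oct 8 15:45 at or before Nadia starts Oct 9 07:15 → clear.
Ravi: ends Oct 8 19:15 at or before Nadia starts Oct 9 07:15 → clear.
Lucia: ends Oct 8 20:00 at or before Nadia starts Oct 9 07:15 → clear.
Dmitri: starts Oct 9 10:00 at or after Nadia ends Oct 9 08:30 → clear.

Yes — the slot is free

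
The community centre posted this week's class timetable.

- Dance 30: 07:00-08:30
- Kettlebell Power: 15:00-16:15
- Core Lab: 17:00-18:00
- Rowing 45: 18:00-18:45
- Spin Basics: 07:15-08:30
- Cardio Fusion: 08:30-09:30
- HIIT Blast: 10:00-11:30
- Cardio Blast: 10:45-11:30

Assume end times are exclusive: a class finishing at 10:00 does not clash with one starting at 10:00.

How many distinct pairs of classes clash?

2

Check each pair: they overlap iff neither finishes before the other starts.
Sorted by start: Dance 30, Spin Basics, Cardio Fusion, HIIT Blast, Cardio Blast, Kettlebell Power, Core Lab, Rowing 45.
Spin Basics starts before Dance 30 ends → Dance 30 and Spin Basics overlap.
Cardio Fusion starts exactly when Dance 30 ends (back-to-back, no overlap) — done with Dance 30.
Cardio Fusion starts exactly when Spin Basics ends (back-to-back, no overlap) — done with Spin Basics.
HIIT Blast starts after Cardio Fusion ends — done with Cardio Fusion.
Cardio Blast starts before HIIT Blast ends → HIIT Blast and Cardio Blast overlap.
Kettlebell Power starts after HIIT Blast ends — done with HIIT Blast.
Kettlebell Power starts after Cardio Blast ends — done with Cardio Blast.
Core Lab starts after Kettlebell Power ends — done with Kettlebell Power.
Rowing 45 starts exactly when Core Lab ends (back-to-back, no overlap).
Overlapping pairs: Cardio Blast & HIIT Blast, Dance 30 & Spin Basics — 2 in total.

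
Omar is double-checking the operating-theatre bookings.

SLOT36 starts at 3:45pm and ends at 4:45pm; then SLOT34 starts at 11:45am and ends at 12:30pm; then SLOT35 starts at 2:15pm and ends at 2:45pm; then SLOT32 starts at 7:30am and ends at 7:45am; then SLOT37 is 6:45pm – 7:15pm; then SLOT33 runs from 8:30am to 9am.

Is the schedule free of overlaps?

Yes

Sorted by start: SLOT32, SLOT33, SLOT34, SLOT35, SLOT36, SLOT37.
SLOT33 starts after SLOT32 ends; SLOT32 is clear from here.
SLOT34 starts after SLOT33 ends; SLOT33 is clear from here.
SLOT35 starts after SLOT34 ends; SLOT34 is clear from here.
SLOT36 starts after SLOT35 ends; SLOT35 is clear from here.
SLOT37 starts after SLOT36 ends.
Every pair is clear; the schedule has no overlaps.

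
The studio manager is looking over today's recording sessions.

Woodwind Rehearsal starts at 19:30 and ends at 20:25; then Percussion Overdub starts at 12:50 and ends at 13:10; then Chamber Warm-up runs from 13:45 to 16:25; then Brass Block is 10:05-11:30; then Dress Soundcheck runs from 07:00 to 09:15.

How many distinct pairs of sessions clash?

Sorted by start: Dress Soundcheck, Brass Block, Percussion Overdub, Chamber Warm-up, Woodwind Rehearsal.
Brass Block starts after Dress Soundcheck ends — done with Dress Soundcheck.
Percussion Overdub starts after Brass Block ends — done with Brass Block.
Chamber Warm-up starts after Percussion Overdub ends — done with Percussion Overdub.
Woodwind Rehearsal starts after Chamber Warm-up ends.
No pair overlaps.

0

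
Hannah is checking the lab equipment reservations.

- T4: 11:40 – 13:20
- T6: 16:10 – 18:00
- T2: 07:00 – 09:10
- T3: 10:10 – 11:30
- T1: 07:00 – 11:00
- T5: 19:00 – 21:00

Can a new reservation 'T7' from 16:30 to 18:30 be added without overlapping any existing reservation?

T1: ends 11:00 at or before T7 starts 16:30 → clear.
T2: ends 09:10 at or before T7 starts 16:30 → clear.
T3: ends 11:30 at or before T7 starts 16:30 → clear.
T4: ends 13:20 at or before T7 starts 16:30 → clear.
T6: starts 16:10 before T7 ends 18:30, and ends 18:00 after T7 starts 16:30 → overlap.
T5: starts 19:00 at or after T7 ends 18:30 → clear.
T7 overlaps T6.

No — it overlaps T6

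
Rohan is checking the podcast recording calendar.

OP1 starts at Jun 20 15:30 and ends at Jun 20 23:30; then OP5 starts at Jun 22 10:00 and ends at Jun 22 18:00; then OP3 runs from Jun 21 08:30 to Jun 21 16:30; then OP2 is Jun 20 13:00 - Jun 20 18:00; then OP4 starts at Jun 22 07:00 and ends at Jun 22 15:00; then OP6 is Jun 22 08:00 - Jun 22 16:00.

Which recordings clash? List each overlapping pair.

OP1 & OP2, OP4 & OP5, OP4 & OP6, OP5 & OP6

Sorted by start: OP2, OP1, OP3, OP4, OP6, OP5.
OP1 starts before OP2 ends → OP2 and OP1 overlap.
OP3 starts after OP2 ends; OP2 is clear from here.
OP3 starts after OP1 ends; OP1 is clear from here.
OP4 starts after OP3 ends; OP3 is clear from here.
OP6 starts before OP4 ends → OP4 and OP6 overlap.
OP5 starts before OP4 ends → OP4 and OP5 overlap.
OP5 starts before OP6 ends → OP6 and OP5 overlap.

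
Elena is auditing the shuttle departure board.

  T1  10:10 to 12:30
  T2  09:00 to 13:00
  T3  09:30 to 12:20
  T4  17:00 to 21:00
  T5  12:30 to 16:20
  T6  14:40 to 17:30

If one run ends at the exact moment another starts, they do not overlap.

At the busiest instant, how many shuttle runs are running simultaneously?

3

Sort all start/end points and keep a running count:
09:00 start T2 → 1
09:30 start T3 → 2
10:10 start T1 → 3
12:20 end T3 → 2
12:30 end T1 → 1
12:30 start T5 → 2
13:00 end T2 → 1
14:40 start T6 → 2
16:20 end T5 → 1
17:00 start T4 → 2
17:30 end T6 → 1
21:00 end T4 → 0
Peak is 3, at 10:10 (T1, T2, T3).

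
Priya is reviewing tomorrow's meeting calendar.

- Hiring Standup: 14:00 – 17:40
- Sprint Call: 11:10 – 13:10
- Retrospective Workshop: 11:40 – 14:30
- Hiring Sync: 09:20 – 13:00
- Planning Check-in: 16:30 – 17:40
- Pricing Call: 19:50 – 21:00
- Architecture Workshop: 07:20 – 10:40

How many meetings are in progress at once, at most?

Sweep the timeline, counting +1 at each start and −1 at each end (ends before starts at a tie):
07:20 start Architecture Workshop → 1
09:20 start Hiring Sync → 2
10:40 end Architecture Workshop → 1
11:10 start Sprint Call → 2
11:40 start Retrospective Workshop → 3
13:00 end Hiring Sync → 2
13:10 end Sprint Call → 1
14:00 start Hiring Standup → 2
14:30 end Retrospective Workshop → 1
16:30 start Planning Check-in → 2
17:40 end Hiring Standup → 1
17:40 end Planning Check-in → 0
19:50 start Pricing Call → 1
21:00 end Pricing Call → 0
Peak is 3, at 11:40 (Hiring Sync, Retrospective Workshop, Sprint Call).

3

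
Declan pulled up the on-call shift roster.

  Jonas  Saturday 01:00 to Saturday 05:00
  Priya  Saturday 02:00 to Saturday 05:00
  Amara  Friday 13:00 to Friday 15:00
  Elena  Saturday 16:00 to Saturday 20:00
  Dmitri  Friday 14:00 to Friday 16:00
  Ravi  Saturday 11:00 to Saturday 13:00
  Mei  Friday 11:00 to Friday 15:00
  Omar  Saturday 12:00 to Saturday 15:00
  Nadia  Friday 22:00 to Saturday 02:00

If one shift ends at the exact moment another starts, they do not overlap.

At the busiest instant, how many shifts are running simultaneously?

3

Walk through starts and ends in time order (an end at T is processed before a start at T):
Friday 11:00 start Mei → 1
Friday 13:00 start Amara → 2
Friday 14:00 start Dmitri → 3
Friday 15:00 end Amara → 2
Friday 15:00 end Mei → 1
Friday 16:00 end Dmitri → 0
Friday 22:00 start Nadia → 1
Saturday 01:00 start Jonas → 2
Saturday 02:00 end Nadia → 1
Saturday 02:00 start Priya → 2
Saturday 05:00 end Jonas → 1
Saturday 05:00 end Priya → 0
Saturday 11:00 start Ravi → 1
Saturday 12:00 start Omar → 2
Saturday 13:00 end Ravi → 1
Saturday 15:00 end Omar → 0
Saturday 16:00 start Elena → 1
Saturday 20:00 end Elena → 0
Peak is 3, at Friday 14:00 (Amara, Dmitri, Mei).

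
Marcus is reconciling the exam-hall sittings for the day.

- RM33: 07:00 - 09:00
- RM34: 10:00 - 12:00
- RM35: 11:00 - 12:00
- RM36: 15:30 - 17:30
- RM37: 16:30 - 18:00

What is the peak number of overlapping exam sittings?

2

Sweep the timeline, counting +1 at each start and −1 at each end (ends before starts at a tie):
07:00 start RM33 → 1
09:00 end RM33 → 0
10:00 start RM34 → 1
11:00 start RM35 → 2
12:00 end RM34 → 1
12:00 end RM35 → 0
15:30 start RM36 → 1
16:30 start RM37 → 2
17:30 end RM36 → 1
18:00 end RM37 → 0
Peak is 2, at 11:00 (RM34, RM35).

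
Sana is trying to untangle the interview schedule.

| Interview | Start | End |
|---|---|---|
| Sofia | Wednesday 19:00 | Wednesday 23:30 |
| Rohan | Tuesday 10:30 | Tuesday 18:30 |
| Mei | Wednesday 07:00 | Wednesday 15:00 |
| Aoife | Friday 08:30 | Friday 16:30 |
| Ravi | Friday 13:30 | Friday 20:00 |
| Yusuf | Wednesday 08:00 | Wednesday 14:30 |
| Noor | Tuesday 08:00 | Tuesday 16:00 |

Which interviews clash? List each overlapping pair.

Aoife & Ravi, Mei & Yusuf, Noor & Rohan

Sorted by start: Noor, Rohan, Mei, Yusuf, Sofia, Aoife, Ravi.
Rohan starts before Noor ends → Noor and Rohan overlap.
Mei starts after Noor ends; Noor is clear from here.
Mei starts after Rohan ends; Rohan is clear from here.
Yusuf starts before Mei ends → Mei and Yusuf overlap.
Sofia starts after Mei ends; Mei is clear from here.
Sofia starts after Yusuf ends; Yusuf is clear from here.
Aoife starts after Sofia ends; Sofia is clear from here.
Ravi starts before Aoife ends → Aoife and Ravi overlap.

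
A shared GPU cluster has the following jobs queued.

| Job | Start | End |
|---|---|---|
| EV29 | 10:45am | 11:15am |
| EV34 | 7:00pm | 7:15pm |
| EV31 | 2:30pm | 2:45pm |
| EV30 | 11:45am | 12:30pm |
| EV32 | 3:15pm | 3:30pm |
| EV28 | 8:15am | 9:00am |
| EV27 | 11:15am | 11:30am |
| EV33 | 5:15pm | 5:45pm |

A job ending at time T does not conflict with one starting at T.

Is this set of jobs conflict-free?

Yes

Sorted by start: EV28, EV29, EV27, EV30, EV31, EV32, EV33, EV34.
EV29 starts after EV28 ends, so EV28 has no further overlaps.
EV27 starts exactly when EV29 ends (back-to-back, no overlap), so EV29 has no further overlaps.
EV30 starts after EV27 ends, so EV27 has no further overlaps.
EV31 starts after EV30 ends, so EV30 has no further overlaps.
EV32 starts after EV31 ends, so EV31 has no further overlaps.
EV33 starts after EV32 ends, so EV32 has no further overlaps.
EV34 starts after EV33 ends.
Every pair is clear; the schedule has no overlaps.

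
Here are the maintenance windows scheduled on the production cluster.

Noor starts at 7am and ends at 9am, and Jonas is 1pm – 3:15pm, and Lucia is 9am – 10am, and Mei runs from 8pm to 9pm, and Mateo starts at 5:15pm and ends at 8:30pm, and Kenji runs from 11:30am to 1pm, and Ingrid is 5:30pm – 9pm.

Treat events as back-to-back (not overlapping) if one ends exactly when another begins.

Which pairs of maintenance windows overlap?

Ingrid & Mateo, Ingrid & Mei, Mateo & Mei

Sorted by start: Noor, Lucia, Kenji, Jonas, Mateo, Ingrid, Mei.
Lucia starts exactly when Noor ends (back-to-back, no overlap), so Noor has no further overlaps.
Kenji starts after Lucia ends, so Lucia has no further overlaps.
Jonas starts exactly when Kenji ends (back-to-back, no overlap), so Kenji has no further overlaps.
Mateo starts after Jonas ends, so Jonas has no further overlaps.
Ingrid starts before Mateo ends → Mateo and Ingrid overlap.
Mei starts before Mateo ends → Mateo and Mei overlap.
Mei starts before Ingrid ends → Ingrid and Mei overlap.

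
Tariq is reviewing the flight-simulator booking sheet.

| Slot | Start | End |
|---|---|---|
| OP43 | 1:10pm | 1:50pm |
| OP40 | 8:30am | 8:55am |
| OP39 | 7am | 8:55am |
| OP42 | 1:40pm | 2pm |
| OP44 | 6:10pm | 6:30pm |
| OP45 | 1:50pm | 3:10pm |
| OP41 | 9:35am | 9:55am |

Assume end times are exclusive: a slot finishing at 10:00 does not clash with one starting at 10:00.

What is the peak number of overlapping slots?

2

Sweep the timeline, counting +1 at each start and −1 at each end (ends before starts at a tie):
7am start OP39 → 1
8:30am start OP40 → 2
8:55am end OP39 → 1
8:55am end OP40 → 0
9:35am start OP41 → 1
9:55am end OP41 → 0
1:10pm start OP43 → 1
1:40pm start OP42 → 2
1:50pm end OP43 → 1
1:50pm start OP45 → 2
2pm end OP42 → 1
3:10pm end OP45 → 0
6:10pm start OP44 → 1
6:30pm end OP44 → 0
Peak is 2, at 8:30am (OP39, OP40).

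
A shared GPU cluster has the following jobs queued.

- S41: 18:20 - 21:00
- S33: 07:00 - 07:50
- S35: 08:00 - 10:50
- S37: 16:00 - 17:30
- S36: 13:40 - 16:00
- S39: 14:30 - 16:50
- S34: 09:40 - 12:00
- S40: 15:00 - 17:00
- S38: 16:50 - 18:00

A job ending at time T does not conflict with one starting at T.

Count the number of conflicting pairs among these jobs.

Two intervals overlap when each starts before the other ends.
Sorted by start: S33, S35, S34, S36, S39, S40, S37, S38, S41.
S35 starts after S33 ends; S33 is clear from here.
S34 starts before S35 ends → S35 and S34 overlap.
S36 starts after S35 ends; S35 is clear from here.
S36 starts after S34 ends; S34 is clear from here.
S39 starts before S36 ends → S36 and S39 overlap.
S40 starts before S36 ends → S36 and S40 overlap.
S37 starts exactly when S36 ends (back-to-back, no overlap); S36 is clear from here.
S40 starts before S39 ends → S39 and S40 overlap.
S37 starts before S39 ends → S39 and S37 overlap.
S38 starts exactly when S39 ends (back-to-back, no overlap); S39 is clear from here.
S37 starts before S40 ends → S40 and S37 overlap.
S38 starts before S40 ends → S40 and S38 overlap.
S41 starts after S40 ends.
S38 starts before S37 ends → S37 and S38 overlap.
S41 starts after S37 ends.
S41 starts after S38 ends.
Overlapping pairs: S34 & S35, S36 & S39, S36 & S40, S37 & S38, S37 & S39, S37 & S40, S38 & S40, S39 & S40 — 8 in total.

8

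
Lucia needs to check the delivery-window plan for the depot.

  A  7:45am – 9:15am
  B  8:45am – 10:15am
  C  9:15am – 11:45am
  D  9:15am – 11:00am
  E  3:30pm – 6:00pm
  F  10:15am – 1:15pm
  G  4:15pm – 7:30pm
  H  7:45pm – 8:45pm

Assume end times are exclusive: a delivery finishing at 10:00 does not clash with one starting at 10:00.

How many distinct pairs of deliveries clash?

Sorted by start: A, B, C, D, F, E, G, H.
B starts before A ends → A and B overlap.
C starts exactly when A ends (back-to-back, no overlap) — done with A.
C starts before B ends → B and C overlap.
D starts before B ends → B and D overlap.
F starts exactly when B ends (back-to-back, no overlap) — done with B.
D starts before C ends → C and D overlap.
F starts before C ends → C and F overlap.
E starts after C ends — done with C.
F starts before D ends → D and F overlap.
E starts after D ends — done with D.
E starts after F ends — done with F.
G starts before E ends → E and G overlap.
H starts after E ends.
H starts after G ends.
Overlapping pairs: A & B, B & C, B & D, C & D, C & F, D & F, E & G — 7 in total.

7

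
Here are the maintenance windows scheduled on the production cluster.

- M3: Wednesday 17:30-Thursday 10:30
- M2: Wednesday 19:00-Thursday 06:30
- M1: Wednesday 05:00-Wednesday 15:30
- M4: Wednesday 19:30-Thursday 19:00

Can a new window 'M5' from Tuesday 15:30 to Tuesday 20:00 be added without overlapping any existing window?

M1: starts Wednesday 05:00 at or after M5 ends Tuesday 20:00 → clear.
M3: starts Wednesday 17:30 at or after M5 ends Tuesday 20:00 → clear.
M2: starts Wednesday 19:00 at or after M5 ends Tuesday 20:00 → clear.
M4: starts Wednesday 19:30 at or after M5 ends Tuesday 20:00 → clear.

Yes — the slot is free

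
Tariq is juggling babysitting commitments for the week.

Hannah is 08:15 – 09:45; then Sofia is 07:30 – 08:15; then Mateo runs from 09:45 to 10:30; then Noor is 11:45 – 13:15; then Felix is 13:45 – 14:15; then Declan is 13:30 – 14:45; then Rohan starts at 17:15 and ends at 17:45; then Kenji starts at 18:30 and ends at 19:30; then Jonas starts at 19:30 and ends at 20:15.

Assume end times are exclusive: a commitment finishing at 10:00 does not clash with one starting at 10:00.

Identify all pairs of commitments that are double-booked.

Declan & Felix

Check each pair: they overlap iff neither finishes before the other starts.
Sorted by start: Sofia, Hannah, Mateo, Noor, Declan, Felix, Rohan, Kenji, Jonas.
Hannah starts exactly when Sofia ends (back-to-back, no overlap), so nothing later overlaps Sofia either.
Mateo starts exactly when Hannah ends (back-to-back, no overlap), so nothing later overlaps Hannah either.
Noor starts after Mateo ends, so nothing later overlaps Mateo either.
Declan starts after Noor ends, so nothing later overlaps Noor either.
Felix starts before Declan ends → Declan and Felix overlap.
Rohan starts after Declan ends, so nothing later overlaps Declan either.
Rohan starts after Felix ends, so nothing later overlaps Felix either.
Kenji starts after Rohan ends, so nothing later overlaps Rohan either.
Jonas starts exactly when Kenji ends (back-to-back, no overlap).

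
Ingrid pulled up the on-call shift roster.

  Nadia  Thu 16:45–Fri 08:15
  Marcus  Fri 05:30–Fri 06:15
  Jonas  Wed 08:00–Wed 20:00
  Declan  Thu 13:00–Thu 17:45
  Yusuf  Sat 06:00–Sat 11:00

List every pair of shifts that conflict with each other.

Declan & Nadia, Marcus & Nadia

Sorted by start: Jonas, Declan, Nadia, Marcus, Yusuf.
Declan starts after Jonas ends; Jonas is clear from here.
Nadia starts before Declan ends → Declan and Nadia overlap.
Marcus starts after Declan ends; Declan is clear from here.
Marcus starts before Nadia ends → Nadia and Marcus overlap.
Yusuf starts after Nadia ends.
Yusuf starts after Marcus ends.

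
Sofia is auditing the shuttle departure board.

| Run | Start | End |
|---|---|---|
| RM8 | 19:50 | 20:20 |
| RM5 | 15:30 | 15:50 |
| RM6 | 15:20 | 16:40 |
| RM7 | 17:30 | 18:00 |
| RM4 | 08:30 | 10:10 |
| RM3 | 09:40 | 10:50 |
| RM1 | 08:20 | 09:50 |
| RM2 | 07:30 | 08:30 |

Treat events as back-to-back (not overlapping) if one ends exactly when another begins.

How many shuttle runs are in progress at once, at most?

3

Sweep the timeline, counting +1 at each start and −1 at each end (ends before starts at a tie):
07:30 start RM2 → 1
08:20 start RM1 → 2
08:30 end RM2 → 1
08:30 start RM4 → 2
09:40 start RM3 → 3
09:50 end RM1 → 2
10:10 end RM4 → 1
10:50 end RM3 → 0
15:20 start RM6 → 1
15:30 start RM5 → 2
15:50 end RM5 → 1
16:40 end RM6 → 0
17:30 start RM7 → 1
18:00 end RM7 → 0
19:50 start RM8 → 1
20:20 end RM8 → 0
Peak is 3, at 09:40 (RM1, RM3, RM4).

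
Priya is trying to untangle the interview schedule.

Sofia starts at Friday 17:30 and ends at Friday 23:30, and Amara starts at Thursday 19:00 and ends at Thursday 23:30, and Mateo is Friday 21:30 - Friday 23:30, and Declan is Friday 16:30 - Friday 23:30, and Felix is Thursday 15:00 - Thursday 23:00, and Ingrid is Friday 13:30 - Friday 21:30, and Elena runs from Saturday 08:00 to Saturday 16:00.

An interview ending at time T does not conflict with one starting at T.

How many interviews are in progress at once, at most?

3

Walk through starts and ends in time order (an end at T is processed before a start at T):
Thursday 15:00 start Felix → 1
Thursday 19:00 start Amara → 2
Thursday 23:00 end Felix → 1
Thursday 23:30 end Amara → 0
Friday 13:30 start Ingrid → 1
Friday 16:30 start Declan → 2
Friday 17:30 start Sofia → 3
Friday 21:30 end Ingrid → 2
Friday 21:30 start Mateo → 3
Friday 23:30 end Declan → 2
Friday 23:30 end Mateo → 1
Friday 23:30 end Sofia → 0
Saturday 08:00 start Elena → 1
Saturday 16:00 end Elena → 0
Peak is 3, at Friday 17:30 (Declan, Ingrid, Sofia).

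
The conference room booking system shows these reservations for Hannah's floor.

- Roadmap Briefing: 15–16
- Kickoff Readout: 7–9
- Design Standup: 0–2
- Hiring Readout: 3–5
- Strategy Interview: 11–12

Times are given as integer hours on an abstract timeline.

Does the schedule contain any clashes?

Sorted by start: Design Standup, Hiring Readout, Kickoff Readout, Strategy Interview, Roadmap Briefing.
Hiring Readout starts after Design Standup ends, so nothing later overlaps Design Standup either.
Kickoff Readout starts after Hiring Readout ends, so nothing later overlaps Hiring Readout either.
Strategy Interview starts after Kickoff Readout ends, so nothing later overlaps Kickoff Readout either.
Roadmap Briefing starts after Strategy Interview ends.
Every pair is clear; the schedule has no overlaps.

No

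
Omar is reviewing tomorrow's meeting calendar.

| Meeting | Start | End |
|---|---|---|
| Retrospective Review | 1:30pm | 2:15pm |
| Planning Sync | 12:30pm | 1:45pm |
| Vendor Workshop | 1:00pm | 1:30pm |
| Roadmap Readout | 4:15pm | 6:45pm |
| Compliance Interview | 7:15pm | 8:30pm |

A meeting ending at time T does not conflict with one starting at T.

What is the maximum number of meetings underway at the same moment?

2

Sweep the timeline, counting +1 at each start and −1 at each end (ends before starts at a tie):
12:30pm start Planning Sync → 1
1:00pm start Vendor Workshop → 2
1:30pm end Vendor Workshop → 1
1:30pm start Retrospective Review → 2
1:45pm end Planning Sync → 1
2:15pm end Retrospective Review → 0
4:15pm start Roadmap Readout → 1
6:45pm end Roadmap Readout → 0
7:15pm start Compliance Interview → 1
8:30pm end Compliance Interview → 0
Peak is 2, at 1:00pm (Planning Sync, Vendor Workshop).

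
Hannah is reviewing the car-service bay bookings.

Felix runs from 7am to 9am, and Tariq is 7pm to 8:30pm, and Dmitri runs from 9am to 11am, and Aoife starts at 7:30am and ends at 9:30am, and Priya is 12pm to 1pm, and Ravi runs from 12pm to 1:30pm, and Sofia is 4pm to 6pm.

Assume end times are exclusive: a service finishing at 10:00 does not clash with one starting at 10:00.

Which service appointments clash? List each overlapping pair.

Aoife & Dmitri, Aoife & Felix, Priya & Ravi

Two intervals overlap when each starts before the other ends.
Sorted by start: Felix, Aoife, Dmitri, Ravi, Priya, Sofia, Tariq.
Aoife starts before Felix ends → Felix and Aoife overlap.
Dmitri starts exactly when Felix ends (back-to-back, no overlap) — done with Felix.
Dmitri starts before Aoife ends → Aoife and Dmitri overlap.
Ravi starts after Aoife ends — done with Aoife.
Ravi starts after Dmitri ends — done with Dmitri.
Priya starts before Ravi ends → Ravi and Priya overlap.
Sofia starts after Ravi ends — done with Ravi.
Sofia starts after Priya ends — done with Priya.
Tariq starts after Sofia ends.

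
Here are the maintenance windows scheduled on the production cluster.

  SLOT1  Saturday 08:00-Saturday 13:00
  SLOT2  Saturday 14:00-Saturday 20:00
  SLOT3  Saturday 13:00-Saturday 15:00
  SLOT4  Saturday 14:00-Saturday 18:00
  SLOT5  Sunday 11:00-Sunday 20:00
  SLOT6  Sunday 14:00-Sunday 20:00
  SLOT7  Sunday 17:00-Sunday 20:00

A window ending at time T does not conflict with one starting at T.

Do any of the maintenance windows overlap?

Yes

Two intervals overlap when each starts before the other ends.
Sorted by start: SLOT1, SLOT3, SLOT2, SLOT4, SLOT5, SLOT6, SLOT7.
SLOT3 starts exactly when SLOT1 ends (back-to-back, no overlap); SLOT1 is clear from here.
SLOT2 starts before SLOT3 ends → SLOT3 and SLOT2 overlap.
That's a conflict, so the schedule is not conflict-free.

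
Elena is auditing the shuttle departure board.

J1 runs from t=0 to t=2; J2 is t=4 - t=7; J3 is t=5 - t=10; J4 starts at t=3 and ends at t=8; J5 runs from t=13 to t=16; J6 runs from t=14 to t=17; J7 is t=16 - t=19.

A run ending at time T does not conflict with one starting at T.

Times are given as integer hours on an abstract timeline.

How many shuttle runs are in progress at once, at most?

Sort all start/end points and keep a running count:
t=0 start J1 → 1
t=2 end J1 → 0
t=3 start J4 → 1
t=4 start J2 → 2
t=5 start J3 → 3
t=7 end J2 → 2
t=8 end J4 → 1
t=10 end J3 → 0
t=13 start J5 → 1
t=14 start J6 → 2
t=16 end J5 → 1
t=16 start J7 → 2
t=17 end J6 → 1
t=19 end J7 → 0
Peak is 3, at t=5 (J2, J3, J4).

3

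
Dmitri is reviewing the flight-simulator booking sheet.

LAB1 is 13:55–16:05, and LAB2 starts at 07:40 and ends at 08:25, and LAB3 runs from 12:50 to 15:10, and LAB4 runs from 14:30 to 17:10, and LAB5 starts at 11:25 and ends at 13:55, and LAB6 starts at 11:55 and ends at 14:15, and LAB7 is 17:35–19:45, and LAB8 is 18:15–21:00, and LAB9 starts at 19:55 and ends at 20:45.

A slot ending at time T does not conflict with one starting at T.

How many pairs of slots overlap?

Sorted by start: LAB2, LAB5, LAB6, LAB3, LAB1, LAB4, LAB7, LAB8, LAB9.
LAB5 starts after LAB2 ends, so nothing later overlaps LAB2 either.
LAB6 starts before LAB5 ends → LAB5 and LAB6 overlap.
LAB3 starts before LAB5 ends → LAB5 and LAB3 overlap.
LAB1 starts exactly when LAB5 ends (back-to-back, no overlap), so nothing later overlaps LAB5 either.
LAB3 starts before LAB6 ends → LAB6 and LAB3 overlap.
LAB1 starts before LAB6 ends → LAB6 and LAB1 overlap.
LAB4 starts after LAB6 ends, so nothing later overlaps LAB6 either.
LAB1 starts before LAB3 ends → LAB3 and LAB1 overlap.
LAB4 starts before LAB3 ends → LAB3 and LAB4 overlap.
LAB7 starts after LAB3 ends, so nothing later overlaps LAB3 either.
LAB4 starts before LAB1 ends → LAB1 and LAB4 overlap.
LAB7 starts after LAB1 ends, so nothing later overlaps LAB1 either.
LAB7 starts after LAB4 ends, so nothing later overlaps LAB4 either.
LAB8 starts before LAB7 ends → LAB7 and LAB8 overlap.
LAB9 starts after LAB7 ends.
LAB9 starts before LAB8 ends → LAB8 and LAB9 overlap.
Overlapping pairs: LAB1 & LAB3, LAB1 & LAB4, LAB1 & LAB6, LAB3 & LAB4, LAB3 & LAB5, LAB3 & LAB6, LAB5 & LAB6, LAB7 & LAB8, LAB8 & LAB9 — 9 in total.

9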